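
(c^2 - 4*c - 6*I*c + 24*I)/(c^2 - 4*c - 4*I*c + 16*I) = (c - 6*I)/(c - 4*I)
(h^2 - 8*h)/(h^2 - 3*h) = (h - 8)/(h - 3)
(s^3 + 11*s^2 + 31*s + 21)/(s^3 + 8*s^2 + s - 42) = (s + 1)/(s - 2)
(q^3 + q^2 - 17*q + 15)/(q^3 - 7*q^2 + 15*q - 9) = (q + 5)/(q - 3)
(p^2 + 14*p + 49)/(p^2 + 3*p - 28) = (p + 7)/(p - 4)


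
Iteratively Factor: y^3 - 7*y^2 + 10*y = (y)*(y^2 - 7*y + 10) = y*(y - 2)*(y - 5)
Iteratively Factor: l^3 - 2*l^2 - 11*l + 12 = (l - 1)*(l^2 - l - 12) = (l - 4)*(l - 1)*(l + 3)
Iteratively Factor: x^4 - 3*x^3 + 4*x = (x - 2)*(x^3 - x^2 - 2*x) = x*(x - 2)*(x^2 - x - 2) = x*(x - 2)^2*(x + 1)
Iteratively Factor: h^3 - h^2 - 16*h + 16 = (h + 4)*(h^2 - 5*h + 4) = (h - 4)*(h + 4)*(h - 1)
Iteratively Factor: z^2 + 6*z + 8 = (z + 4)*(z + 2)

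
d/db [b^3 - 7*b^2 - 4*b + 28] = 3*b^2 - 14*b - 4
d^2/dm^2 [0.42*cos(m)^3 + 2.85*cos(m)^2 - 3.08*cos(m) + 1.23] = 2.765*cos(m) - 5.7*cos(2*m) - 0.945*cos(3*m)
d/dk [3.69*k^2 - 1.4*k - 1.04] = 7.38*k - 1.4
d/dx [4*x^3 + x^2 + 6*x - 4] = 12*x^2 + 2*x + 6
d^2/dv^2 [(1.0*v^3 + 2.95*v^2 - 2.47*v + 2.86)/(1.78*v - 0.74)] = (6.3368*v^3 - 7.9032*v^2 + 3.2856*v + 14.84712)/(5.639752*v^3 - 7.033848*v^2 + 2.924184*v - 0.405224)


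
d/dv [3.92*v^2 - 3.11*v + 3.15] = 7.84*v - 3.11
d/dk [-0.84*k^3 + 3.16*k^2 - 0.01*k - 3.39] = -2.52*k^2 + 6.32*k - 0.01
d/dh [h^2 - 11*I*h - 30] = 2*h - 11*I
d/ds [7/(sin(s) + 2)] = -7*cos(s)/(sin(s) + 2)^2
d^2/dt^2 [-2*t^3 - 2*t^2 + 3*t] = -12*t - 4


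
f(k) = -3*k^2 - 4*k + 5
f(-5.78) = -72.11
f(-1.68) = 3.25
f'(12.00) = -76.00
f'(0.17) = -5.02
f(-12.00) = -379.00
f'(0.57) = -7.42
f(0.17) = 4.23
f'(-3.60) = 17.60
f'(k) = -6*k - 4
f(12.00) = -475.00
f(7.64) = -200.67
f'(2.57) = -19.42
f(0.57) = 1.75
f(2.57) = -25.09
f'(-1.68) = 6.08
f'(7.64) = -49.84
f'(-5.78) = 30.68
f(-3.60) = -19.48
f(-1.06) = 5.87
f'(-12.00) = 68.00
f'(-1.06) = 2.36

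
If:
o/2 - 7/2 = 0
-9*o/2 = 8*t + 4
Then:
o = 7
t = -71/16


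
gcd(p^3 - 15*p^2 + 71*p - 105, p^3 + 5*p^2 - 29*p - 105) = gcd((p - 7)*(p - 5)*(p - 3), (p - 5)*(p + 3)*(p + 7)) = p - 5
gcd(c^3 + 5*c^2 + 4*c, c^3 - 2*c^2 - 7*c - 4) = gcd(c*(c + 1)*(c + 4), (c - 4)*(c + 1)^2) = c + 1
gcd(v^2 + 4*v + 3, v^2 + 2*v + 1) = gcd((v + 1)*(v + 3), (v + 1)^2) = v + 1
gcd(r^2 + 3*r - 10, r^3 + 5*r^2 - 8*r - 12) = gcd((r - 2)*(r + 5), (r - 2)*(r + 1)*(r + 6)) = r - 2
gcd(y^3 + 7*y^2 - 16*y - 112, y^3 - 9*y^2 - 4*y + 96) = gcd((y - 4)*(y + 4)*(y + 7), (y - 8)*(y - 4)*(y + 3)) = y - 4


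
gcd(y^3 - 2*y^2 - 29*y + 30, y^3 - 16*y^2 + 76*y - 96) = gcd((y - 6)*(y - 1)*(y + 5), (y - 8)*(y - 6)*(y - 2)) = y - 6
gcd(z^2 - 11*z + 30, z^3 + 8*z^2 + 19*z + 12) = 1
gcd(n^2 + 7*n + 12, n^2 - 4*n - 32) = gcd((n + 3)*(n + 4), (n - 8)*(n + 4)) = n + 4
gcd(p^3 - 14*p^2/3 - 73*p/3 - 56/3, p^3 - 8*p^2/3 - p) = 1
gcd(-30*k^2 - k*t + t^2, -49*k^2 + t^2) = 1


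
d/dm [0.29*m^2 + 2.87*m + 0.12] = 0.58*m + 2.87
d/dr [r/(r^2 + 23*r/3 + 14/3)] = 3*(14 - 3*r^2)/(9*r^4 + 138*r^3 + 613*r^2 + 644*r + 196)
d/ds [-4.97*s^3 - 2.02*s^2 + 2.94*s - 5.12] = -14.91*s^2 - 4.04*s + 2.94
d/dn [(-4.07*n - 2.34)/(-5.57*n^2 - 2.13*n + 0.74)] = (22.6699*n^2 + 8.6691*n - (4.07*n + 2.34)*(11.14*n + 2.13) - 3.0118)/(5.57*n^2 + 2.13*n - 0.74)^2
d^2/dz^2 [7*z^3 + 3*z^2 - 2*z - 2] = 42*z + 6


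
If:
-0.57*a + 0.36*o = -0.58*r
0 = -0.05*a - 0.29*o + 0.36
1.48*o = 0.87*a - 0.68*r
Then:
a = 3.42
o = 0.65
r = 2.96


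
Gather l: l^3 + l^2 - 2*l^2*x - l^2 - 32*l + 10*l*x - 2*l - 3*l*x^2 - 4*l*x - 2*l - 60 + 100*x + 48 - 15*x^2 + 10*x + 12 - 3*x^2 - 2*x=l^3 - 2*l^2*x + l*(-3*x^2 + 6*x - 36) - 18*x^2 + 108*x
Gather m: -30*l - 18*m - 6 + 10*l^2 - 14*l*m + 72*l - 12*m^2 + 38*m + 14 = 10*l^2 + 42*l - 12*m^2 + m*(20 - 14*l) + 8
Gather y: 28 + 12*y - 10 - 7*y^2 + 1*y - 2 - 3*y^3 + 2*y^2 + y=-3*y^3 - 5*y^2 + 14*y + 16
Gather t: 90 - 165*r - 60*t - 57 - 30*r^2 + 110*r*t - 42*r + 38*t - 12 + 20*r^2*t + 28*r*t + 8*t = -30*r^2 - 207*r + t*(20*r^2 + 138*r - 14) + 21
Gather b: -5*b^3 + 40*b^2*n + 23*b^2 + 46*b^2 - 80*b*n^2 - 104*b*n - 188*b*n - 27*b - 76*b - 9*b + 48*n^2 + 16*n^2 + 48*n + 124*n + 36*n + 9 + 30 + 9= -5*b^3 + b^2*(40*n + 69) + b*(-80*n^2 - 292*n - 112) + 64*n^2 + 208*n + 48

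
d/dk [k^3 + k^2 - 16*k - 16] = 3*k^2 + 2*k - 16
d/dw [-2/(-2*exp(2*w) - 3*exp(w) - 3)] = (-8*exp(w) - 6)*exp(w)/(2*exp(2*w) + 3*exp(w) + 3)^2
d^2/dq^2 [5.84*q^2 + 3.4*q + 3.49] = 11.6800000000000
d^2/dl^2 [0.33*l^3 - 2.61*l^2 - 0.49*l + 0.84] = 1.98*l - 5.22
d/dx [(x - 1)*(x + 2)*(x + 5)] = 3*x^2 + 12*x + 3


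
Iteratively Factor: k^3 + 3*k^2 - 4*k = (k)*(k^2 + 3*k - 4) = k*(k - 1)*(k + 4)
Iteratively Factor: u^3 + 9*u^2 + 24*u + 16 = (u + 1)*(u^2 + 8*u + 16) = (u + 1)*(u + 4)*(u + 4)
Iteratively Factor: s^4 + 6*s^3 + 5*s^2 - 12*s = (s + 3)*(s^3 + 3*s^2 - 4*s) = (s - 1)*(s + 3)*(s^2 + 4*s) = (s - 1)*(s + 3)*(s + 4)*(s)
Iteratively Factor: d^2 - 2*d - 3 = (d + 1)*(d - 3)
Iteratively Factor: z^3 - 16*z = (z)*(z^2 - 16) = z*(z + 4)*(z - 4)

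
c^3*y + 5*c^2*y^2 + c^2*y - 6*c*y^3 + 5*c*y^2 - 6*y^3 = (c - y)*(c + 6*y)*(c*y + y)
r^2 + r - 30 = (r - 5)*(r + 6)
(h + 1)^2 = h^2 + 2*h + 1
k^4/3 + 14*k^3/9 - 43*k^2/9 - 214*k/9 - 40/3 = (k/3 + 1)*(k - 4)*(k + 2/3)*(k + 5)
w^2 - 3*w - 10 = (w - 5)*(w + 2)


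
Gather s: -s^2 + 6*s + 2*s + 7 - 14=-s^2 + 8*s - 7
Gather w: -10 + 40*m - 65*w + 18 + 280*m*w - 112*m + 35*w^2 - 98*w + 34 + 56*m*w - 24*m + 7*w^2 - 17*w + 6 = -96*m + 42*w^2 + w*(336*m - 180) + 48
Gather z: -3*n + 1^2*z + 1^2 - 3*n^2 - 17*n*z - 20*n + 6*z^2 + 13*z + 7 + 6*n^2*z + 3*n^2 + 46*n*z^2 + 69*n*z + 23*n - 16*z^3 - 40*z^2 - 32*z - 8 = -16*z^3 + z^2*(46*n - 34) + z*(6*n^2 + 52*n - 18)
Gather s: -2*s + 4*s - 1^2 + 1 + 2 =2*s + 2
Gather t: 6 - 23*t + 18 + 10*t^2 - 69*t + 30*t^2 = 40*t^2 - 92*t + 24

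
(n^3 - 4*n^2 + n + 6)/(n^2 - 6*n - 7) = (n^2 - 5*n + 6)/(n - 7)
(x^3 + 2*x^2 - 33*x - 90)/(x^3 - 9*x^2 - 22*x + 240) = (x + 3)/(x - 8)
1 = 1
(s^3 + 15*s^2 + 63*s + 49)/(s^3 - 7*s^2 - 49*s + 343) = (s^2 + 8*s + 7)/(s^2 - 14*s + 49)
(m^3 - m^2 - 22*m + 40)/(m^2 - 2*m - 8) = (m^2 + 3*m - 10)/(m + 2)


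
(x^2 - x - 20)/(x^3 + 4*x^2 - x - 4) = (x - 5)/(x^2 - 1)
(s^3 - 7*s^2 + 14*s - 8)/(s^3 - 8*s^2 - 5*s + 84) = (s^2 - 3*s + 2)/(s^2 - 4*s - 21)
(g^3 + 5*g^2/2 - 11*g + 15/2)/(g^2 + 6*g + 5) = (2*g^2 - 5*g + 3)/(2*(g + 1))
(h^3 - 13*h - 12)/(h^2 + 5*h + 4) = (h^2 - h - 12)/(h + 4)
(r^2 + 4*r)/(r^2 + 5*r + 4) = r/(r + 1)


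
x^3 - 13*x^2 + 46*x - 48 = (x - 8)*(x - 3)*(x - 2)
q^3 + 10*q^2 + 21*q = q*(q + 3)*(q + 7)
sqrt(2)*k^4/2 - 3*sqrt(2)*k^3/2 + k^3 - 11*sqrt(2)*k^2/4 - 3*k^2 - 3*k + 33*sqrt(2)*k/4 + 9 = (k - 3)*(k - 3*sqrt(2)/2)*(k + 2*sqrt(2))*(sqrt(2)*k/2 + 1/2)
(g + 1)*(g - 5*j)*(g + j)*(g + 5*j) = g^4 + g^3*j + g^3 - 25*g^2*j^2 + g^2*j - 25*g*j^3 - 25*g*j^2 - 25*j^3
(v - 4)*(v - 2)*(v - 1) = v^3 - 7*v^2 + 14*v - 8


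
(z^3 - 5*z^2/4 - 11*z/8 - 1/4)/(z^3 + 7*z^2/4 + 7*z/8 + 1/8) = (z - 2)/(z + 1)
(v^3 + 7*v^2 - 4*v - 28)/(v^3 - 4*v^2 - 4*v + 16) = (v + 7)/(v - 4)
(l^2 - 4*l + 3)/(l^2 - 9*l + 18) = (l - 1)/(l - 6)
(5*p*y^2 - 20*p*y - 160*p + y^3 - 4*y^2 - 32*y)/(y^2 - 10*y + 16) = (5*p*y + 20*p + y^2 + 4*y)/(y - 2)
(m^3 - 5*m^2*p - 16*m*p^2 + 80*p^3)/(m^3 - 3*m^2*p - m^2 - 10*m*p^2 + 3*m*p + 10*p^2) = (m^2 - 16*p^2)/(m^2 + 2*m*p - m - 2*p)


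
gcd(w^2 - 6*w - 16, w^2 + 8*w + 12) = w + 2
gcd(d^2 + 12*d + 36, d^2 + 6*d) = d + 6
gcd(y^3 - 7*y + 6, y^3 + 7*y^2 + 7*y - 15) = y^2 + 2*y - 3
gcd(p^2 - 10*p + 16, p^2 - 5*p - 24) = p - 8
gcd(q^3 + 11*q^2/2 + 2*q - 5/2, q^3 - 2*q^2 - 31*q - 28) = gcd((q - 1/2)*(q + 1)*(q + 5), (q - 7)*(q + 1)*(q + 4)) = q + 1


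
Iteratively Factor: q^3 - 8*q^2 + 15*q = (q)*(q^2 - 8*q + 15) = q*(q - 5)*(q - 3)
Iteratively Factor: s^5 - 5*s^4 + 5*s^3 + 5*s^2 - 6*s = (s + 1)*(s^4 - 6*s^3 + 11*s^2 - 6*s) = s*(s + 1)*(s^3 - 6*s^2 + 11*s - 6) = s*(s - 3)*(s + 1)*(s^2 - 3*s + 2) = s*(s - 3)*(s - 2)*(s + 1)*(s - 1)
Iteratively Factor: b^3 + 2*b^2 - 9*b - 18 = (b + 2)*(b^2 - 9) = (b - 3)*(b + 2)*(b + 3)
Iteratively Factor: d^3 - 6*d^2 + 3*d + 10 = (d - 5)*(d^2 - d - 2) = (d - 5)*(d + 1)*(d - 2)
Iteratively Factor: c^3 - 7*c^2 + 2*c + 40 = (c + 2)*(c^2 - 9*c + 20) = (c - 5)*(c + 2)*(c - 4)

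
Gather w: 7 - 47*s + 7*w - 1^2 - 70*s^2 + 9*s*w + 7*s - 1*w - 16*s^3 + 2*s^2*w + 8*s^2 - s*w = -16*s^3 - 62*s^2 - 40*s + w*(2*s^2 + 8*s + 6) + 6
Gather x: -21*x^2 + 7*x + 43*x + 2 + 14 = -21*x^2 + 50*x + 16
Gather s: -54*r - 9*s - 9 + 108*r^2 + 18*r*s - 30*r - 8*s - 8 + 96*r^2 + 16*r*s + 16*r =204*r^2 - 68*r + s*(34*r - 17) - 17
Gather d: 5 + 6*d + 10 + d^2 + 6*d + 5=d^2 + 12*d + 20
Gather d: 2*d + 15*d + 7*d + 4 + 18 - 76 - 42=24*d - 96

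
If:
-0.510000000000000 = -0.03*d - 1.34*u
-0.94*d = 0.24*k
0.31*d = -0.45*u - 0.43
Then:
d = -2.00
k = 7.85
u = 0.43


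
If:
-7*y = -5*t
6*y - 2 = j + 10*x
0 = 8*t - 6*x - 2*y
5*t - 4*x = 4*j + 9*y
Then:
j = 122/219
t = -28/73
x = -92/219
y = -20/73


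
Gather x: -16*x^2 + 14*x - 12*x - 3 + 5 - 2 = -16*x^2 + 2*x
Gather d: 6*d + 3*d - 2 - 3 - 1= 9*d - 6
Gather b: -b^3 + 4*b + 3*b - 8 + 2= -b^3 + 7*b - 6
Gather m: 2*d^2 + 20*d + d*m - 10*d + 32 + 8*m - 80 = 2*d^2 + 10*d + m*(d + 8) - 48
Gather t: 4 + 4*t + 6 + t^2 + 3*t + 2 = t^2 + 7*t + 12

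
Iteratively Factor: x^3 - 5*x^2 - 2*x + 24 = (x - 4)*(x^2 - x - 6) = (x - 4)*(x - 3)*(x + 2)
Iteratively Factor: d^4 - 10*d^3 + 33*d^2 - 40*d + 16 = (d - 1)*(d^3 - 9*d^2 + 24*d - 16) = (d - 4)*(d - 1)*(d^2 - 5*d + 4) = (d - 4)^2*(d - 1)*(d - 1)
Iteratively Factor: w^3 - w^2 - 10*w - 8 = (w + 2)*(w^2 - 3*w - 4) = (w + 1)*(w + 2)*(w - 4)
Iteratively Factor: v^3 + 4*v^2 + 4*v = (v + 2)*(v^2 + 2*v) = v*(v + 2)*(v + 2)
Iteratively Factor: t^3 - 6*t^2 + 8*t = (t - 2)*(t^2 - 4*t) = t*(t - 2)*(t - 4)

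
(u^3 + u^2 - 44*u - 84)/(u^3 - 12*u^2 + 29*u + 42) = (u^2 + 8*u + 12)/(u^2 - 5*u - 6)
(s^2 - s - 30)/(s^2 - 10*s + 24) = (s + 5)/(s - 4)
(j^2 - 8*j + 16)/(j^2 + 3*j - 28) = (j - 4)/(j + 7)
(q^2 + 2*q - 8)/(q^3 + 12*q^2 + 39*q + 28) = (q - 2)/(q^2 + 8*q + 7)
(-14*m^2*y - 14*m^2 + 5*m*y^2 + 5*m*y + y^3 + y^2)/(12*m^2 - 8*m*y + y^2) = (7*m*y + 7*m + y^2 + y)/(-6*m + y)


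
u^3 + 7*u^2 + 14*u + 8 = (u + 1)*(u + 2)*(u + 4)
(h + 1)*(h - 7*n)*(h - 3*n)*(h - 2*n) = h^4 - 12*h^3*n + h^3 + 41*h^2*n^2 - 12*h^2*n - 42*h*n^3 + 41*h*n^2 - 42*n^3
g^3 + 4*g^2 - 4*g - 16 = (g - 2)*(g + 2)*(g + 4)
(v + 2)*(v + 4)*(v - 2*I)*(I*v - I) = I*v^4 + 2*v^3 + 5*I*v^3 + 10*v^2 + 2*I*v^2 + 4*v - 8*I*v - 16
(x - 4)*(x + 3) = x^2 - x - 12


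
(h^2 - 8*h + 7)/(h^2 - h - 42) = (h - 1)/(h + 6)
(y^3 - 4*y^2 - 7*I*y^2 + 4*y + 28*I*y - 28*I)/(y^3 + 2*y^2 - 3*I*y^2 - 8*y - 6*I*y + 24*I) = (y^2 - y*(2 + 7*I) + 14*I)/(y^2 + y*(4 - 3*I) - 12*I)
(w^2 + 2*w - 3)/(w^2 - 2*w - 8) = (-w^2 - 2*w + 3)/(-w^2 + 2*w + 8)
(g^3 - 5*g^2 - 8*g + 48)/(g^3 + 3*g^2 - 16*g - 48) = (g - 4)/(g + 4)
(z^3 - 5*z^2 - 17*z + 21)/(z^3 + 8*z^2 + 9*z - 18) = (z - 7)/(z + 6)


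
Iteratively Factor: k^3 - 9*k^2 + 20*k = (k - 4)*(k^2 - 5*k) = k*(k - 4)*(k - 5)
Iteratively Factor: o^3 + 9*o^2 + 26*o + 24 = (o + 4)*(o^2 + 5*o + 6) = (o + 3)*(o + 4)*(o + 2)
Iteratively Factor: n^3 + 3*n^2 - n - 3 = (n + 3)*(n^2 - 1) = (n + 1)*(n + 3)*(n - 1)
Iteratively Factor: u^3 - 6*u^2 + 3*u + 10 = (u - 5)*(u^2 - u - 2) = (u - 5)*(u - 2)*(u + 1)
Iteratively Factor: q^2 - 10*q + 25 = (q - 5)*(q - 5)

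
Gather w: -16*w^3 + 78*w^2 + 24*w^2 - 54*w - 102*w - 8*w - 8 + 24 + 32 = -16*w^3 + 102*w^2 - 164*w + 48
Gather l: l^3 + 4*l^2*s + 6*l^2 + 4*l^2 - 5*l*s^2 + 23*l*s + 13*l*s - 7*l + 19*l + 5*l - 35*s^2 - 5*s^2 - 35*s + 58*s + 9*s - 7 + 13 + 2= l^3 + l^2*(4*s + 10) + l*(-5*s^2 + 36*s + 17) - 40*s^2 + 32*s + 8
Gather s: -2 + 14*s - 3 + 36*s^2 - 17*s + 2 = 36*s^2 - 3*s - 3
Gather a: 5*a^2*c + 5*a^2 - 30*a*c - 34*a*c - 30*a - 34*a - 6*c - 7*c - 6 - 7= a^2*(5*c + 5) + a*(-64*c - 64) - 13*c - 13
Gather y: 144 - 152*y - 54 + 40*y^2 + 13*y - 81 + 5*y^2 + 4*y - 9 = 45*y^2 - 135*y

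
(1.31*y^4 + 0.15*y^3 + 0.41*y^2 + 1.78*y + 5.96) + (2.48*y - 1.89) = 1.31*y^4 + 0.15*y^3 + 0.41*y^2 + 4.26*y + 4.07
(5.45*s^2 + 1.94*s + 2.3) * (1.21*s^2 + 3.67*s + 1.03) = 6.5945*s^4 + 22.3489*s^3 + 15.5163*s^2 + 10.4392*s + 2.369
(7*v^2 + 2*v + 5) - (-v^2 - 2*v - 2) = 8*v^2 + 4*v + 7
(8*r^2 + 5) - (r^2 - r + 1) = 7*r^2 + r + 4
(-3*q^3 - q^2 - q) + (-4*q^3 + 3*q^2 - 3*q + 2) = -7*q^3 + 2*q^2 - 4*q + 2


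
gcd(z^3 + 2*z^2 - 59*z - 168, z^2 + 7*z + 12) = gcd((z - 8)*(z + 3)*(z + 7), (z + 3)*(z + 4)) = z + 3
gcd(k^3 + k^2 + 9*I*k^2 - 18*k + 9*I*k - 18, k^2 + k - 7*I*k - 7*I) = k + 1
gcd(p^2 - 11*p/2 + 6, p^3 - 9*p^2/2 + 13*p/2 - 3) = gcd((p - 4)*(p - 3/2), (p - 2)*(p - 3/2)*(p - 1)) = p - 3/2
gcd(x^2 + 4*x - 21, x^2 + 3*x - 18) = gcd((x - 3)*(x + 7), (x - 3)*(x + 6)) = x - 3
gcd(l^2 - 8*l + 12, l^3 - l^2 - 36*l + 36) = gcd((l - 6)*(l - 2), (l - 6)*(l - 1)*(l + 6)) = l - 6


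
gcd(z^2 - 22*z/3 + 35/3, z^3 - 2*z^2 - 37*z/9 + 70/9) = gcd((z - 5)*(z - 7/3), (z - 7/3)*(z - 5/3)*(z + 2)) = z - 7/3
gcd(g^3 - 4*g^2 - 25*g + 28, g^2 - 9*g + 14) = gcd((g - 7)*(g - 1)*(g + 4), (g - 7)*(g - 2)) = g - 7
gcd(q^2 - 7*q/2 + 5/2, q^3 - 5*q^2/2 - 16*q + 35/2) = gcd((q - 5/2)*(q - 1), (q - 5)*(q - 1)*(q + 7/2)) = q - 1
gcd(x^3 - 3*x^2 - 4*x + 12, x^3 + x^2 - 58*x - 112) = x + 2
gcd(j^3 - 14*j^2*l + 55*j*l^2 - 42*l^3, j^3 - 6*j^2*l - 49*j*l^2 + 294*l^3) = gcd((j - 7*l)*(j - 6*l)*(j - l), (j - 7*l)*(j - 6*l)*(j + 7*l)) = j^2 - 13*j*l + 42*l^2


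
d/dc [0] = 0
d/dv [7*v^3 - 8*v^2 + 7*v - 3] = 21*v^2 - 16*v + 7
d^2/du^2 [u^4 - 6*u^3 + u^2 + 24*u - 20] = 12*u^2 - 36*u + 2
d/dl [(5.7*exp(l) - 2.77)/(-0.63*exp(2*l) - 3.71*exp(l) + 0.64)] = (3.591*exp(2*l) - 3.4902*exp(l) - 6.6287)*exp(l)/(0.3969*exp(4*l) + 4.6746*exp(3*l) + 12.9577*exp(2*l) - 4.7488*exp(l) + 0.4096)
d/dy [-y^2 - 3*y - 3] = -2*y - 3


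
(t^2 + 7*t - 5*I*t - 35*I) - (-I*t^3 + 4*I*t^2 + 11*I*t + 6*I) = I*t^3 + t^2 - 4*I*t^2 + 7*t - 16*I*t - 41*I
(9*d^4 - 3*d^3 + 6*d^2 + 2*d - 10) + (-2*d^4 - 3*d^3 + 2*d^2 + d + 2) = 7*d^4 - 6*d^3 + 8*d^2 + 3*d - 8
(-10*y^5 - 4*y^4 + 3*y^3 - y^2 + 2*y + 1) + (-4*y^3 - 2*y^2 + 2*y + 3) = -10*y^5 - 4*y^4 - y^3 - 3*y^2 + 4*y + 4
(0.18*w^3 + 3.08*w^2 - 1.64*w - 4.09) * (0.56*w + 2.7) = 0.1008*w^4 + 2.2108*w^3 + 7.3976*w^2 - 6.7184*w - 11.043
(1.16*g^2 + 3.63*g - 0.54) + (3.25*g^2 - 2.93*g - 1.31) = 4.41*g^2 + 0.7*g - 1.85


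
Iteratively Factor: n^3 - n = (n - 1)*(n^2 + n) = (n - 1)*(n + 1)*(n)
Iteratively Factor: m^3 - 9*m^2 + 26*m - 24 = (m - 3)*(m^2 - 6*m + 8) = (m - 4)*(m - 3)*(m - 2)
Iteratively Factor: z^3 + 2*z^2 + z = (z + 1)*(z^2 + z) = (z + 1)^2*(z)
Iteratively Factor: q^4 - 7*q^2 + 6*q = (q - 1)*(q^3 + q^2 - 6*q) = (q - 2)*(q - 1)*(q^2 + 3*q) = (q - 2)*(q - 1)*(q + 3)*(q)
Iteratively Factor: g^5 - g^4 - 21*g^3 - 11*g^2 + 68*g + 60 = (g + 1)*(g^4 - 2*g^3 - 19*g^2 + 8*g + 60) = (g - 5)*(g + 1)*(g^3 + 3*g^2 - 4*g - 12) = (g - 5)*(g - 2)*(g + 1)*(g^2 + 5*g + 6) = (g - 5)*(g - 2)*(g + 1)*(g + 3)*(g + 2)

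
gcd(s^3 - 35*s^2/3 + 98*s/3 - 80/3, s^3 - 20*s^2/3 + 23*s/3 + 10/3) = s - 2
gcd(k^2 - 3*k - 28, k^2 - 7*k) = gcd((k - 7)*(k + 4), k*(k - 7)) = k - 7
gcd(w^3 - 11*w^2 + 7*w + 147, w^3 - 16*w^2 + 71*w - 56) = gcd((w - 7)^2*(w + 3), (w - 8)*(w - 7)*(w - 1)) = w - 7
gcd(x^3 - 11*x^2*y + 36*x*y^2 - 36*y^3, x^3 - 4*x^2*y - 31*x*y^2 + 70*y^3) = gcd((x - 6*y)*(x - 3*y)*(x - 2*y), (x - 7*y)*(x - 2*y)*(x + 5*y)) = x - 2*y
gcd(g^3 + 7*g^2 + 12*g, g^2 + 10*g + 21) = g + 3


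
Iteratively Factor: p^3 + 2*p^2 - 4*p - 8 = (p - 2)*(p^2 + 4*p + 4) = (p - 2)*(p + 2)*(p + 2)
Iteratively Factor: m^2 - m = (m - 1)*(m)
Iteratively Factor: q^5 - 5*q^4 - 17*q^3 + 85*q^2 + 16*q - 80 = (q - 1)*(q^4 - 4*q^3 - 21*q^2 + 64*q + 80) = (q - 4)*(q - 1)*(q^3 - 21*q - 20) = (q - 5)*(q - 4)*(q - 1)*(q^2 + 5*q + 4) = (q - 5)*(q - 4)*(q - 1)*(q + 1)*(q + 4)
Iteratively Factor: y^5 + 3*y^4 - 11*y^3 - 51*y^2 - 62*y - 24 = (y + 2)*(y^4 + y^3 - 13*y^2 - 25*y - 12) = (y + 2)*(y + 3)*(y^3 - 2*y^2 - 7*y - 4) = (y + 1)*(y + 2)*(y + 3)*(y^2 - 3*y - 4) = (y - 4)*(y + 1)*(y + 2)*(y + 3)*(y + 1)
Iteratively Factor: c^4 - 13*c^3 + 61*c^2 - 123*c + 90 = (c - 2)*(c^3 - 11*c^2 + 39*c - 45) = (c - 3)*(c - 2)*(c^2 - 8*c + 15) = (c - 5)*(c - 3)*(c - 2)*(c - 3)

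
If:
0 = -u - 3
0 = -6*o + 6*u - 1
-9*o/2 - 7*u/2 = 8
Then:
No Solution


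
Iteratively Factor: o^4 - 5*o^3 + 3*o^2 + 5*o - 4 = (o + 1)*(o^3 - 6*o^2 + 9*o - 4) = (o - 4)*(o + 1)*(o^2 - 2*o + 1) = (o - 4)*(o - 1)*(o + 1)*(o - 1)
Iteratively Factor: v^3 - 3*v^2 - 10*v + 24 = (v - 4)*(v^2 + v - 6) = (v - 4)*(v - 2)*(v + 3)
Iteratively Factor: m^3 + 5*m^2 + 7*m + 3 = (m + 1)*(m^2 + 4*m + 3) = (m + 1)^2*(m + 3)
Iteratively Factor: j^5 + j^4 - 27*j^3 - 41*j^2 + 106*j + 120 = (j + 4)*(j^4 - 3*j^3 - 15*j^2 + 19*j + 30) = (j + 1)*(j + 4)*(j^3 - 4*j^2 - 11*j + 30) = (j - 5)*(j + 1)*(j + 4)*(j^2 + j - 6) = (j - 5)*(j - 2)*(j + 1)*(j + 4)*(j + 3)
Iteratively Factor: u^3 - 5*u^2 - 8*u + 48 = (u - 4)*(u^2 - u - 12) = (u - 4)^2*(u + 3)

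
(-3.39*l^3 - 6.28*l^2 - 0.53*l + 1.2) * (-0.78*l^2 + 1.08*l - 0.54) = 2.6442*l^5 + 1.2372*l^4 - 4.5384*l^3 + 1.8828*l^2 + 1.5822*l - 0.648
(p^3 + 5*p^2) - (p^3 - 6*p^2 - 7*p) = 11*p^2 + 7*p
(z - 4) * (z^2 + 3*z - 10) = z^3 - z^2 - 22*z + 40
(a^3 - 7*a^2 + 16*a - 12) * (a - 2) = a^4 - 9*a^3 + 30*a^2 - 44*a + 24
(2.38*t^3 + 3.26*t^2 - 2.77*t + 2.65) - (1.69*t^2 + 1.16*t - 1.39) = 2.38*t^3 + 1.57*t^2 - 3.93*t + 4.04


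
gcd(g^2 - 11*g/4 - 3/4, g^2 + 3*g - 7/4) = 1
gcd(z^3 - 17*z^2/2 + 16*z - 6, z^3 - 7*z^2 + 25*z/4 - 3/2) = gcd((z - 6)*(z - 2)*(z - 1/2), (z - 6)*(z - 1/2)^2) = z^2 - 13*z/2 + 3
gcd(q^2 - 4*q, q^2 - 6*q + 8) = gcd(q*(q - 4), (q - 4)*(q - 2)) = q - 4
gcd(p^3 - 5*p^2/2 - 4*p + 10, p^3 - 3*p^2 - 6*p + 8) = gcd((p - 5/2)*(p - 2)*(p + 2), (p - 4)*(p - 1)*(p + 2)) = p + 2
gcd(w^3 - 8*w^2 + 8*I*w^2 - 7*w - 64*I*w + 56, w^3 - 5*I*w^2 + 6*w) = w + I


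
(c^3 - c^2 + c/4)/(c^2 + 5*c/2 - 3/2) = c*(2*c - 1)/(2*(c + 3))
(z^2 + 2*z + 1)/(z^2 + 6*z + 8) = (z^2 + 2*z + 1)/(z^2 + 6*z + 8)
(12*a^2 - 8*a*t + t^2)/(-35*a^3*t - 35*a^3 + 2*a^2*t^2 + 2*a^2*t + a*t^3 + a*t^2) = (12*a^2 - 8*a*t + t^2)/(a*(-35*a^2*t - 35*a^2 + 2*a*t^2 + 2*a*t + t^3 + t^2))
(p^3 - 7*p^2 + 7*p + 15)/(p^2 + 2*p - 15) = (p^2 - 4*p - 5)/(p + 5)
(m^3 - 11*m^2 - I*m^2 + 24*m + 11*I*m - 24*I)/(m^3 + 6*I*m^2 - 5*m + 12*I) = (m^2 - 11*m + 24)/(m^2 + 7*I*m - 12)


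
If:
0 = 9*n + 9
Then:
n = -1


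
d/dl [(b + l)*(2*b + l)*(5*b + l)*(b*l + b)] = b*(10*b^3 + 34*b^2*l + 17*b^2 + 24*b*l^2 + 16*b*l + 4*l^3 + 3*l^2)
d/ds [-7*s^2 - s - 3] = -14*s - 1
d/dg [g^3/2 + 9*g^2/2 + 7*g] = 3*g^2/2 + 9*g + 7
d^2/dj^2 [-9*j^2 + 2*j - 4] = -18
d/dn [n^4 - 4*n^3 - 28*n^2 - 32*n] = 4*n^3 - 12*n^2 - 56*n - 32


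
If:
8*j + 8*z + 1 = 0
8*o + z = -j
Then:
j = -z - 1/8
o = 1/64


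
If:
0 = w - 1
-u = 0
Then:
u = 0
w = 1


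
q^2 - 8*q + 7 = (q - 7)*(q - 1)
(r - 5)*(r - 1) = r^2 - 6*r + 5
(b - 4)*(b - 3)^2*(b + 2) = b^4 - 8*b^3 + 13*b^2 + 30*b - 72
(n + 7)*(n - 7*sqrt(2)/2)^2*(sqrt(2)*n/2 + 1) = sqrt(2)*n^4/2 - 6*n^3 + 7*sqrt(2)*n^3/2 - 42*n^2 + 21*sqrt(2)*n^2/4 + 49*n/2 + 147*sqrt(2)*n/4 + 343/2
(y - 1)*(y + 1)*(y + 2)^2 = y^4 + 4*y^3 + 3*y^2 - 4*y - 4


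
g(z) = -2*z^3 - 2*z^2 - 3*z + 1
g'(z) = -6*z^2 - 4*z - 3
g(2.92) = -74.61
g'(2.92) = -65.84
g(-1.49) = 7.65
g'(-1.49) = -10.36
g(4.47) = -231.00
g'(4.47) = -140.77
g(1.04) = -6.53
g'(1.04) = -13.65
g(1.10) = -7.38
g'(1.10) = -14.66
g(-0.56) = 2.40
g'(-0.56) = -2.64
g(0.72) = -2.94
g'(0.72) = -8.99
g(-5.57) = 301.28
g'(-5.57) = -166.87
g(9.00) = -1646.00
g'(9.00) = -525.00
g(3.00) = -80.00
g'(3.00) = -69.00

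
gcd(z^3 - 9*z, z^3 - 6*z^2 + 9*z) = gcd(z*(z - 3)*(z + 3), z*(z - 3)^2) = z^2 - 3*z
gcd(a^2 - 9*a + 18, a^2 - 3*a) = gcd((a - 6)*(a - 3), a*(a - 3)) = a - 3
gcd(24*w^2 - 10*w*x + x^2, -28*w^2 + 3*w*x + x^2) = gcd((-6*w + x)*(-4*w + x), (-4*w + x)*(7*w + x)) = -4*w + x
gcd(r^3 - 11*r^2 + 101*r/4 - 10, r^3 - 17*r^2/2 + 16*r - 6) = r - 1/2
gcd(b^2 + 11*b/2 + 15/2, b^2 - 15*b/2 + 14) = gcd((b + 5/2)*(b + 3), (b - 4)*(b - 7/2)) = 1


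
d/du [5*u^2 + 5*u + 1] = 10*u + 5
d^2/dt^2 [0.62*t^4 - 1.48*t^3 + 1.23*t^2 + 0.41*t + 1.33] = 7.44*t^2 - 8.88*t + 2.46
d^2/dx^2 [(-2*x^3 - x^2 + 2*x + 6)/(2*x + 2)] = (-2*x^3 - 6*x^2 - 6*x + 3)/(x^3 + 3*x^2 + 3*x + 1)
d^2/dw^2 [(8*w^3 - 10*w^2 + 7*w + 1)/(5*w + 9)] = 8*(50*w^3 + 270*w^2 + 486*w - 275)/(125*w^3 + 675*w^2 + 1215*w + 729)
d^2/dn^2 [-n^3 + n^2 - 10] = 2 - 6*n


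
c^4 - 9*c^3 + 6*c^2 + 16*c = c*(c - 8)*(c - 2)*(c + 1)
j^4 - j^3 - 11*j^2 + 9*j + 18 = (j - 3)*(j - 2)*(j + 1)*(j + 3)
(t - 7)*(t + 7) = t^2 - 49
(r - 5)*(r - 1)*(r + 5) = r^3 - r^2 - 25*r + 25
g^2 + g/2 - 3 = (g - 3/2)*(g + 2)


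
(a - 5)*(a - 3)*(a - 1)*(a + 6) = a^4 - 3*a^3 - 31*a^2 + 123*a - 90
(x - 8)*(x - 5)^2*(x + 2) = x^4 - 16*x^3 + 69*x^2 + 10*x - 400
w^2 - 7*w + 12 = (w - 4)*(w - 3)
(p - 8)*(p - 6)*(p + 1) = p^3 - 13*p^2 + 34*p + 48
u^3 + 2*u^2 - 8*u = u*(u - 2)*(u + 4)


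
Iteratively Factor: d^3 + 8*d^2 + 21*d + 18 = (d + 3)*(d^2 + 5*d + 6) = (d + 3)^2*(d + 2)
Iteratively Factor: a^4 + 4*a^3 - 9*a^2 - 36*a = (a + 4)*(a^3 - 9*a) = (a - 3)*(a + 4)*(a^2 + 3*a) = a*(a - 3)*(a + 4)*(a + 3)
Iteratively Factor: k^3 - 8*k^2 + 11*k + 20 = (k - 4)*(k^2 - 4*k - 5) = (k - 4)*(k + 1)*(k - 5)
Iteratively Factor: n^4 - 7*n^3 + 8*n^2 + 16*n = (n - 4)*(n^3 - 3*n^2 - 4*n) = (n - 4)^2*(n^2 + n) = n*(n - 4)^2*(n + 1)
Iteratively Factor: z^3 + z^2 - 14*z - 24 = (z + 3)*(z^2 - 2*z - 8) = (z + 2)*(z + 3)*(z - 4)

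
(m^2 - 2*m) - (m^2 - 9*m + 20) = 7*m - 20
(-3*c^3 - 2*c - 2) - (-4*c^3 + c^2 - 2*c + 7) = c^3 - c^2 - 9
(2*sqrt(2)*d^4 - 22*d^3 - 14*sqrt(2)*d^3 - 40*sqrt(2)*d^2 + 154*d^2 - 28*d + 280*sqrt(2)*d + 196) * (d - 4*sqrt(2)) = 2*sqrt(2)*d^5 - 38*d^4 - 14*sqrt(2)*d^4 + 48*sqrt(2)*d^3 + 266*d^3 - 336*sqrt(2)*d^2 + 292*d^2 - 2044*d + 112*sqrt(2)*d - 784*sqrt(2)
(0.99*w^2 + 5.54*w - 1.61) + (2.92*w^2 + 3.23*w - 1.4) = 3.91*w^2 + 8.77*w - 3.01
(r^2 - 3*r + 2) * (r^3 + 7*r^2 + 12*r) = r^5 + 4*r^4 - 7*r^3 - 22*r^2 + 24*r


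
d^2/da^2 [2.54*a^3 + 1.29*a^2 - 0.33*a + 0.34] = 15.24*a + 2.58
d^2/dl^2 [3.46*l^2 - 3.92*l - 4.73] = 6.92000000000000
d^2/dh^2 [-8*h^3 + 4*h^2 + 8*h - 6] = 8 - 48*h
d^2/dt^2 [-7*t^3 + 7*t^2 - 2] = 14 - 42*t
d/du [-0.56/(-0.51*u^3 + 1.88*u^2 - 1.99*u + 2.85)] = (-0.8568*u^2 + 2.1056*u - 1.1144)/(0.51*u^3 - 1.88*u^2 + 1.99*u - 2.85)^2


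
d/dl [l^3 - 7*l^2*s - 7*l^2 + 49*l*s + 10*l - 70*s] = 3*l^2 - 14*l*s - 14*l + 49*s + 10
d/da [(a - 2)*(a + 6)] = 2*a + 4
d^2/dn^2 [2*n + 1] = 0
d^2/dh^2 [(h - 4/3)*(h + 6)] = 2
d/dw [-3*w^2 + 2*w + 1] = 2 - 6*w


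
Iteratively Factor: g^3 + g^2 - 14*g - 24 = (g + 2)*(g^2 - g - 12) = (g + 2)*(g + 3)*(g - 4)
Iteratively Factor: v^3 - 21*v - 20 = (v + 1)*(v^2 - v - 20) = (v + 1)*(v + 4)*(v - 5)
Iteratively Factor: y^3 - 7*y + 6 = (y - 2)*(y^2 + 2*y - 3) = (y - 2)*(y - 1)*(y + 3)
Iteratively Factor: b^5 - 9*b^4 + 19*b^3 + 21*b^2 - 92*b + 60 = (b + 2)*(b^4 - 11*b^3 + 41*b^2 - 61*b + 30) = (b - 2)*(b + 2)*(b^3 - 9*b^2 + 23*b - 15) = (b - 5)*(b - 2)*(b + 2)*(b^2 - 4*b + 3) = (b - 5)*(b - 3)*(b - 2)*(b + 2)*(b - 1)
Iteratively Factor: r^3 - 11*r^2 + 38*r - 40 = (r - 4)*(r^2 - 7*r + 10) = (r - 4)*(r - 2)*(r - 5)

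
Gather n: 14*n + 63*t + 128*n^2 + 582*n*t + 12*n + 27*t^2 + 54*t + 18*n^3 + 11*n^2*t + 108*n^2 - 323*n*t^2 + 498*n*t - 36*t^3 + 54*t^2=18*n^3 + n^2*(11*t + 236) + n*(-323*t^2 + 1080*t + 26) - 36*t^3 + 81*t^2 + 117*t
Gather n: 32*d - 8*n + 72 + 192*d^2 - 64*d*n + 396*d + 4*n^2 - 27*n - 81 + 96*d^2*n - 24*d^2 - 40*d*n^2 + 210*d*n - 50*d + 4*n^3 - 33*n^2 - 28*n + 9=168*d^2 + 378*d + 4*n^3 + n^2*(-40*d - 29) + n*(96*d^2 + 146*d - 63)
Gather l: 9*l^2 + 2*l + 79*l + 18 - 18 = 9*l^2 + 81*l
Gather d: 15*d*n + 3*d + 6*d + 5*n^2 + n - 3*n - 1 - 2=d*(15*n + 9) + 5*n^2 - 2*n - 3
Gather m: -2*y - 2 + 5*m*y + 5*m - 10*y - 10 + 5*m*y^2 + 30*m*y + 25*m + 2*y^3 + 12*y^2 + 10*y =m*(5*y^2 + 35*y + 30) + 2*y^3 + 12*y^2 - 2*y - 12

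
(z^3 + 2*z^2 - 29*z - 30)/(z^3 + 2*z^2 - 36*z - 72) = (z^2 - 4*z - 5)/(z^2 - 4*z - 12)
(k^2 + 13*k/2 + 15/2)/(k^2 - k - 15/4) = 2*(k + 5)/(2*k - 5)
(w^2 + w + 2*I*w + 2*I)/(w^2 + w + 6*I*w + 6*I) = (w + 2*I)/(w + 6*I)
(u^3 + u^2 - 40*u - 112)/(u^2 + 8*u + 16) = u - 7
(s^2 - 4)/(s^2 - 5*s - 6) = (4 - s^2)/(-s^2 + 5*s + 6)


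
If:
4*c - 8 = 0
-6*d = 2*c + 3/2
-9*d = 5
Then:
No Solution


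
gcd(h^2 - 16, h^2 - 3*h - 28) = h + 4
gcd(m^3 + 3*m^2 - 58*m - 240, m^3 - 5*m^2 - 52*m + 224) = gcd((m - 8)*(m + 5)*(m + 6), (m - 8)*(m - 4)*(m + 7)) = m - 8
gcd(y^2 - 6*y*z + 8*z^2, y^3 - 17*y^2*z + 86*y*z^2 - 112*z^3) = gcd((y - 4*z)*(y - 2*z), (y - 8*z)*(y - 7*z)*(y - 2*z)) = y - 2*z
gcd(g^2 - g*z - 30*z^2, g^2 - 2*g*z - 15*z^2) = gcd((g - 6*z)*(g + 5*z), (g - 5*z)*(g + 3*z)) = 1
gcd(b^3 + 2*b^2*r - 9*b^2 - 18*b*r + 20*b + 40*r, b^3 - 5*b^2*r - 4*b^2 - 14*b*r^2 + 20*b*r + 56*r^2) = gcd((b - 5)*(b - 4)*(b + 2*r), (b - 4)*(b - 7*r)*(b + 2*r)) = b^2 + 2*b*r - 4*b - 8*r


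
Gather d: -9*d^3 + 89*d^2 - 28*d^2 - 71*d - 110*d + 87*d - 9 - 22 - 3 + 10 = -9*d^3 + 61*d^2 - 94*d - 24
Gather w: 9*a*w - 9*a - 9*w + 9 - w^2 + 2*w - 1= -9*a - w^2 + w*(9*a - 7) + 8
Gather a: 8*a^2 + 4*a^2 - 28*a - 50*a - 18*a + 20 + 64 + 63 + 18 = 12*a^2 - 96*a + 165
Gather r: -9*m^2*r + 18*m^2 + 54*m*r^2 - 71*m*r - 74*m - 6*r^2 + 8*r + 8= 18*m^2 - 74*m + r^2*(54*m - 6) + r*(-9*m^2 - 71*m + 8) + 8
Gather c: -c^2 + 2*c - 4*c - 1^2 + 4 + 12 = -c^2 - 2*c + 15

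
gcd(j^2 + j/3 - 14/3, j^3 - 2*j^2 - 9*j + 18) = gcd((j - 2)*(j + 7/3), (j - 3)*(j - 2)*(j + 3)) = j - 2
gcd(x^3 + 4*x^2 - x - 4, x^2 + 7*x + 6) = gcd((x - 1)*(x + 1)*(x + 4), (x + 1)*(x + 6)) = x + 1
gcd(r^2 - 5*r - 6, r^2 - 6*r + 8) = 1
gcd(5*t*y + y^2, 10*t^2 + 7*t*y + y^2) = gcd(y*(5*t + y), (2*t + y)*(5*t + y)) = 5*t + y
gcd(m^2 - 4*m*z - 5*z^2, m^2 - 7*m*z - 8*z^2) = m + z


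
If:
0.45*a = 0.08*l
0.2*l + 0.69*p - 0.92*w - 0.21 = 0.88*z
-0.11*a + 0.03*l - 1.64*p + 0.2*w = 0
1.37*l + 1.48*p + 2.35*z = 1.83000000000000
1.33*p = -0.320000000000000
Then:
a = -0.14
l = -0.82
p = -0.24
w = -1.93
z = 1.41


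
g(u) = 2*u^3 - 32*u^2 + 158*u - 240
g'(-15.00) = 2468.00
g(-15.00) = -16560.00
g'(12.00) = 254.00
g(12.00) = 504.00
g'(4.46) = -8.09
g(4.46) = 5.58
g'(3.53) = 6.85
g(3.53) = 6.97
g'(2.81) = 25.54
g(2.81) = -4.32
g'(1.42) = 79.22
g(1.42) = -74.44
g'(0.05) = 154.82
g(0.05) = -232.18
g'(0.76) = 112.83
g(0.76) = -137.53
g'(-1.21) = 244.22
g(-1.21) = -481.57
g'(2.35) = 40.74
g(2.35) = -19.46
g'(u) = 6*u^2 - 64*u + 158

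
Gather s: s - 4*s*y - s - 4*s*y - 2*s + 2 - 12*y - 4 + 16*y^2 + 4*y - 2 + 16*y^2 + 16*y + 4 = s*(-8*y - 2) + 32*y^2 + 8*y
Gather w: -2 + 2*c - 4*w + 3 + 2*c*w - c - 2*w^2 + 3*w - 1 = c - 2*w^2 + w*(2*c - 1)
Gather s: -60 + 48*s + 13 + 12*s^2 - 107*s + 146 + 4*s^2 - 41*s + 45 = 16*s^2 - 100*s + 144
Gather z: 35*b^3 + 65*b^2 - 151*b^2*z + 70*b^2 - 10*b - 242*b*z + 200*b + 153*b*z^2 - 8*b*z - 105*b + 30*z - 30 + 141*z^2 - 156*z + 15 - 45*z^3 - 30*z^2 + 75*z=35*b^3 + 135*b^2 + 85*b - 45*z^3 + z^2*(153*b + 111) + z*(-151*b^2 - 250*b - 51) - 15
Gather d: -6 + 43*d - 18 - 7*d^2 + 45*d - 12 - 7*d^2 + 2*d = -14*d^2 + 90*d - 36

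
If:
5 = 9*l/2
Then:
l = 10/9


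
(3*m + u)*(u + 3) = 3*m*u + 9*m + u^2 + 3*u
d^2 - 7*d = d*(d - 7)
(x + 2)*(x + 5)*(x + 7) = x^3 + 14*x^2 + 59*x + 70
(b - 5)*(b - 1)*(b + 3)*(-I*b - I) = -I*b^4 + 2*I*b^3 + 16*I*b^2 - 2*I*b - 15*I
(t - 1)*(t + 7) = t^2 + 6*t - 7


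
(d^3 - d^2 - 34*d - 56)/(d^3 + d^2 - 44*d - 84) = (d + 4)/(d + 6)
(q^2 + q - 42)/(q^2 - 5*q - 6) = (q + 7)/(q + 1)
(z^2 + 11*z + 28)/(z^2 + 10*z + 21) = (z + 4)/(z + 3)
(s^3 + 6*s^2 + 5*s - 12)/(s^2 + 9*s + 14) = (s^3 + 6*s^2 + 5*s - 12)/(s^2 + 9*s + 14)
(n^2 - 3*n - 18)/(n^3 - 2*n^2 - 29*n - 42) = (n - 6)/(n^2 - 5*n - 14)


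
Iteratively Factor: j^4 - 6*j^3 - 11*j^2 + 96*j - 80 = (j + 4)*(j^3 - 10*j^2 + 29*j - 20) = (j - 1)*(j + 4)*(j^2 - 9*j + 20) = (j - 4)*(j - 1)*(j + 4)*(j - 5)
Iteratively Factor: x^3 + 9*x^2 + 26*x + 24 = (x + 2)*(x^2 + 7*x + 12) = (x + 2)*(x + 3)*(x + 4)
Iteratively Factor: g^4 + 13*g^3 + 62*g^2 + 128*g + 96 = (g + 2)*(g^3 + 11*g^2 + 40*g + 48) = (g + 2)*(g + 4)*(g^2 + 7*g + 12) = (g + 2)*(g + 4)^2*(g + 3)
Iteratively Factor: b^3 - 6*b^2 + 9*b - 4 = (b - 4)*(b^2 - 2*b + 1) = (b - 4)*(b - 1)*(b - 1)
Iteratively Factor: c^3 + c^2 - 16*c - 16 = (c - 4)*(c^2 + 5*c + 4) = (c - 4)*(c + 1)*(c + 4)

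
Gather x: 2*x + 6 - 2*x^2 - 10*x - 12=-2*x^2 - 8*x - 6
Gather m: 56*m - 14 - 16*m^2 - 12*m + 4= -16*m^2 + 44*m - 10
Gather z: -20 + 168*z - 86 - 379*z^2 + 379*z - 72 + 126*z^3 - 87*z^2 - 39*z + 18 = 126*z^3 - 466*z^2 + 508*z - 160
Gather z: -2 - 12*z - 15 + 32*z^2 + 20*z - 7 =32*z^2 + 8*z - 24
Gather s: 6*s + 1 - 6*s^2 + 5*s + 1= -6*s^2 + 11*s + 2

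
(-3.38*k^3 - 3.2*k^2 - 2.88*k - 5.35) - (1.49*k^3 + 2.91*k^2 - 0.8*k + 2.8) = -4.87*k^3 - 6.11*k^2 - 2.08*k - 8.15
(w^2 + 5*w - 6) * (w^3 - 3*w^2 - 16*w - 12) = w^5 + 2*w^4 - 37*w^3 - 74*w^2 + 36*w + 72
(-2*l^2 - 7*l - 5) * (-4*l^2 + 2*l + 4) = 8*l^4 + 24*l^3 - 2*l^2 - 38*l - 20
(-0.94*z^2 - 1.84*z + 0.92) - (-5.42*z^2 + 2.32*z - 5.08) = 4.48*z^2 - 4.16*z + 6.0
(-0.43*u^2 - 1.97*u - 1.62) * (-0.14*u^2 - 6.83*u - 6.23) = 0.0602*u^4 + 3.2127*u^3 + 16.3608*u^2 + 23.3377*u + 10.0926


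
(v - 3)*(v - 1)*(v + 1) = v^3 - 3*v^2 - v + 3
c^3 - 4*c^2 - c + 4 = (c - 4)*(c - 1)*(c + 1)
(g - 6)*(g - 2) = g^2 - 8*g + 12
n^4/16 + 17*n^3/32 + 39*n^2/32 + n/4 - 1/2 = (n/4 + 1/4)*(n/4 + 1)*(n - 1/2)*(n + 4)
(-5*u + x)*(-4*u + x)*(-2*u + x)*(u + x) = -40*u^4 - 2*u^3*x + 27*u^2*x^2 - 10*u*x^3 + x^4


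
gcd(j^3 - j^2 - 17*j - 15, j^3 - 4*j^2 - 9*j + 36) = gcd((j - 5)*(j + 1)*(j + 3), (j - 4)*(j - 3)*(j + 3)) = j + 3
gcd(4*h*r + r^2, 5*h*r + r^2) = r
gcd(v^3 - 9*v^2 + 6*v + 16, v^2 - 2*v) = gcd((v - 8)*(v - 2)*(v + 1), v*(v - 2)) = v - 2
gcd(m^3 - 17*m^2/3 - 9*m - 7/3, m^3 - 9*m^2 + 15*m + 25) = m + 1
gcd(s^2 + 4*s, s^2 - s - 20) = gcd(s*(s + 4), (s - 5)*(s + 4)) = s + 4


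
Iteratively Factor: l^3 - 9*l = (l)*(l^2 - 9) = l*(l - 3)*(l + 3)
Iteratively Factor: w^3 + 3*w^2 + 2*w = (w + 2)*(w^2 + w) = (w + 1)*(w + 2)*(w)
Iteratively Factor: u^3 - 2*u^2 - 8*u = (u)*(u^2 - 2*u - 8) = u*(u + 2)*(u - 4)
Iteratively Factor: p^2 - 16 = (p + 4)*(p - 4)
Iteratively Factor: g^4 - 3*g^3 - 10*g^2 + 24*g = (g - 2)*(g^3 - g^2 - 12*g) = g*(g - 2)*(g^2 - g - 12) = g*(g - 2)*(g + 3)*(g - 4)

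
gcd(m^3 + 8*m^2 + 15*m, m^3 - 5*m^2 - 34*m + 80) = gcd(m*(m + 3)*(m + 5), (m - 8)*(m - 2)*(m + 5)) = m + 5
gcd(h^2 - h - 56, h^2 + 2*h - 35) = h + 7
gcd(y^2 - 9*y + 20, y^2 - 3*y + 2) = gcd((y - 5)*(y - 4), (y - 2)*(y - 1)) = 1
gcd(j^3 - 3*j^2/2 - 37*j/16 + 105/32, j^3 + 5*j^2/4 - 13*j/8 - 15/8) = j^2 + j/4 - 15/8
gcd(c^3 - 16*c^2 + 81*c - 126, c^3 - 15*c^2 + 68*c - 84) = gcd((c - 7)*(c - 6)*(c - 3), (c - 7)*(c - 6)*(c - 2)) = c^2 - 13*c + 42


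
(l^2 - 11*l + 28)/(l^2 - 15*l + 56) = (l - 4)/(l - 8)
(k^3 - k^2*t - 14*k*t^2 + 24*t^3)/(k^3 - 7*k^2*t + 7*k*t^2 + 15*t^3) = (-k^2 - 2*k*t + 8*t^2)/(-k^2 + 4*k*t + 5*t^2)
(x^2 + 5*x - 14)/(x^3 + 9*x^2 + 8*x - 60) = (x + 7)/(x^2 + 11*x + 30)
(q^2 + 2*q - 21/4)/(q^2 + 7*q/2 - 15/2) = (q + 7/2)/(q + 5)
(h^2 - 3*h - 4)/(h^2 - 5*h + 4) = (h + 1)/(h - 1)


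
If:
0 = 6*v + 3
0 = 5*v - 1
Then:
No Solution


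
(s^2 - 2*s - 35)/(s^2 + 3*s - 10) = (s - 7)/(s - 2)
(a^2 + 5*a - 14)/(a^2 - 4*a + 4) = (a + 7)/(a - 2)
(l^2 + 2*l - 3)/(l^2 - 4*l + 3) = (l + 3)/(l - 3)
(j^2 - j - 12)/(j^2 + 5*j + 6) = (j - 4)/(j + 2)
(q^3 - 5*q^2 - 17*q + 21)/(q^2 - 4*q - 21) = q - 1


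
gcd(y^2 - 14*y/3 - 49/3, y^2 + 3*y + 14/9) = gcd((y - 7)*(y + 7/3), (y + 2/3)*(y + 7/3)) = y + 7/3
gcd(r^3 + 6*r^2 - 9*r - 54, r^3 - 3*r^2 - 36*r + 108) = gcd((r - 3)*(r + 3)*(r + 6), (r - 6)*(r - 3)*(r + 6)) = r^2 + 3*r - 18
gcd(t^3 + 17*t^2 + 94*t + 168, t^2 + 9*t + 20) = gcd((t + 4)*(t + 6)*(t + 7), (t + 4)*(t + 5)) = t + 4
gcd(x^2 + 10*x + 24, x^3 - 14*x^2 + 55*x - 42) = 1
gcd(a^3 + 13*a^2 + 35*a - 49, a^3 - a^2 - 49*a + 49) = a^2 + 6*a - 7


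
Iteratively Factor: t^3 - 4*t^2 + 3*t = (t - 1)*(t^2 - 3*t) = (t - 3)*(t - 1)*(t)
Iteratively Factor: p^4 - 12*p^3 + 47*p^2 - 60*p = (p)*(p^3 - 12*p^2 + 47*p - 60) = p*(p - 5)*(p^2 - 7*p + 12) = p*(p - 5)*(p - 4)*(p - 3)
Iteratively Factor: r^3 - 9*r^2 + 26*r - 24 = (r - 3)*(r^2 - 6*r + 8) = (r - 4)*(r - 3)*(r - 2)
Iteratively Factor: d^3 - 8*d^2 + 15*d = (d - 5)*(d^2 - 3*d) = d*(d - 5)*(d - 3)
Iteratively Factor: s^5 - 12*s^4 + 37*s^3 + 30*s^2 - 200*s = (s - 4)*(s^4 - 8*s^3 + 5*s^2 + 50*s) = (s - 5)*(s - 4)*(s^3 - 3*s^2 - 10*s) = (s - 5)^2*(s - 4)*(s^2 + 2*s) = s*(s - 5)^2*(s - 4)*(s + 2)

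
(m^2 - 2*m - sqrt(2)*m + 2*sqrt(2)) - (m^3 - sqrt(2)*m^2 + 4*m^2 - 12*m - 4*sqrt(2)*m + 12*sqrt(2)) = -m^3 - 3*m^2 + sqrt(2)*m^2 + 3*sqrt(2)*m + 10*m - 10*sqrt(2)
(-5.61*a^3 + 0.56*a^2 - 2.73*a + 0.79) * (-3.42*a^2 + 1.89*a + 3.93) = 19.1862*a^5 - 12.5181*a^4 - 11.6523*a^3 - 5.6607*a^2 - 9.2358*a + 3.1047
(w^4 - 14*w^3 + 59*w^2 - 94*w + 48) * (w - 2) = w^5 - 16*w^4 + 87*w^3 - 212*w^2 + 236*w - 96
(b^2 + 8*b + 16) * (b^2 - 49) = b^4 + 8*b^3 - 33*b^2 - 392*b - 784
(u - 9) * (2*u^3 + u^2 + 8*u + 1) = 2*u^4 - 17*u^3 - u^2 - 71*u - 9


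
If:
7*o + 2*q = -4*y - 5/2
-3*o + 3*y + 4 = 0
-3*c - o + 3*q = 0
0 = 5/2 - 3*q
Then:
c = 79/99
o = 7/66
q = 5/6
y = -27/22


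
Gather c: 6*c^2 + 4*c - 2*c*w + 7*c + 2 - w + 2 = 6*c^2 + c*(11 - 2*w) - w + 4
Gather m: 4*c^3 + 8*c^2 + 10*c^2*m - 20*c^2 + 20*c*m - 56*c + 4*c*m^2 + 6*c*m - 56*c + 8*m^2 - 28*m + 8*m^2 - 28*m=4*c^3 - 12*c^2 - 112*c + m^2*(4*c + 16) + m*(10*c^2 + 26*c - 56)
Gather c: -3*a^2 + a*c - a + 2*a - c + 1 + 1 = -3*a^2 + a + c*(a - 1) + 2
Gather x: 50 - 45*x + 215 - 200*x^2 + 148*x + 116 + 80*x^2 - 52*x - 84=-120*x^2 + 51*x + 297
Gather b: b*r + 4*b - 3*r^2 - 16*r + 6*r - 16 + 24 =b*(r + 4) - 3*r^2 - 10*r + 8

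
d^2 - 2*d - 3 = (d - 3)*(d + 1)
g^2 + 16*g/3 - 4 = (g - 2/3)*(g + 6)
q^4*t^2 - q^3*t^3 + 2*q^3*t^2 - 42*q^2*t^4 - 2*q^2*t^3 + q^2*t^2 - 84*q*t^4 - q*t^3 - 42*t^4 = (q - 7*t)*(q + 6*t)*(q*t + t)^2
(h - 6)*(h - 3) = h^2 - 9*h + 18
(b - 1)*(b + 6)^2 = b^3 + 11*b^2 + 24*b - 36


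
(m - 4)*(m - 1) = m^2 - 5*m + 4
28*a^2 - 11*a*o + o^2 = (-7*a + o)*(-4*a + o)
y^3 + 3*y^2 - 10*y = y*(y - 2)*(y + 5)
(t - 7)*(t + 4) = t^2 - 3*t - 28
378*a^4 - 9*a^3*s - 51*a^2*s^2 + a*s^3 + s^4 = (-6*a + s)*(-3*a + s)*(3*a + s)*(7*a + s)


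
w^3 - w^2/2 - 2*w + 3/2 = (w - 1)^2*(w + 3/2)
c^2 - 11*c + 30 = (c - 6)*(c - 5)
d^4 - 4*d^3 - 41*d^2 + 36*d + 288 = (d - 8)*(d - 3)*(d + 3)*(d + 4)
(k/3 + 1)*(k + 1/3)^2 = k^3/3 + 11*k^2/9 + 19*k/27 + 1/9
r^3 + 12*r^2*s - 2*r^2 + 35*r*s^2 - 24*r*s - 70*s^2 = (r - 2)*(r + 5*s)*(r + 7*s)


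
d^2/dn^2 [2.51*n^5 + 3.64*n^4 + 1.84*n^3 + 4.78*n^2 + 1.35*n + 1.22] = 50.2*n^3 + 43.68*n^2 + 11.04*n + 9.56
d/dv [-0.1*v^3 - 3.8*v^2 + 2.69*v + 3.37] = -0.3*v^2 - 7.6*v + 2.69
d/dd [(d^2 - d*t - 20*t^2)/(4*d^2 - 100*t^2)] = t/(4*(d^2 + 10*d*t + 25*t^2))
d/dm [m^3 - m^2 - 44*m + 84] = 3*m^2 - 2*m - 44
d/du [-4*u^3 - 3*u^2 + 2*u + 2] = -12*u^2 - 6*u + 2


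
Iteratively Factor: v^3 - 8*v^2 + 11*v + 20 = (v - 5)*(v^2 - 3*v - 4) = (v - 5)*(v + 1)*(v - 4)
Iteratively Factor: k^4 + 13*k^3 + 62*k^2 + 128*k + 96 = (k + 3)*(k^3 + 10*k^2 + 32*k + 32) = (k + 2)*(k + 3)*(k^2 + 8*k + 16) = (k + 2)*(k + 3)*(k + 4)*(k + 4)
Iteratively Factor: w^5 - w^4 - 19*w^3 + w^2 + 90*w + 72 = (w + 1)*(w^4 - 2*w^3 - 17*w^2 + 18*w + 72) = (w - 4)*(w + 1)*(w^3 + 2*w^2 - 9*w - 18) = (w - 4)*(w + 1)*(w + 2)*(w^2 - 9) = (w - 4)*(w + 1)*(w + 2)*(w + 3)*(w - 3)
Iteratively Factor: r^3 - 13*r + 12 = (r - 3)*(r^2 + 3*r - 4) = (r - 3)*(r + 4)*(r - 1)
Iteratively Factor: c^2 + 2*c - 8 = (c + 4)*(c - 2)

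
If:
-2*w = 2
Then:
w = -1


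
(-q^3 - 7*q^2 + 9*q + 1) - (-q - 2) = -q^3 - 7*q^2 + 10*q + 3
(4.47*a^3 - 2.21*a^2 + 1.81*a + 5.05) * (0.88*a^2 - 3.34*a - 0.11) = 3.9336*a^5 - 16.8746*a^4 + 8.4825*a^3 - 1.3583*a^2 - 17.0661*a - 0.5555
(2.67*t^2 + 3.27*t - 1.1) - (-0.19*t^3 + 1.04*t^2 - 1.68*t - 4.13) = 0.19*t^3 + 1.63*t^2 + 4.95*t + 3.03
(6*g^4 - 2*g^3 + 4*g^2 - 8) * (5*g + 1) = 30*g^5 - 4*g^4 + 18*g^3 + 4*g^2 - 40*g - 8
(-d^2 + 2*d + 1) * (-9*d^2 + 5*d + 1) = 9*d^4 - 23*d^3 + 7*d + 1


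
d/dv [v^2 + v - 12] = 2*v + 1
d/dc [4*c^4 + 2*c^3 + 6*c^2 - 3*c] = 16*c^3 + 6*c^2 + 12*c - 3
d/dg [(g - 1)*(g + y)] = 2*g + y - 1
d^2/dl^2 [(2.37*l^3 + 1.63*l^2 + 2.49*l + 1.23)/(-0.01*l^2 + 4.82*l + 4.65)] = (2.16840434497101e-19*l^5 - 110.499616*l^3 - 319.168368*l^2 - 307.810944*l - 16.138704)/(1.0e-6*l^6 - 0.001446*l^5 + 0.695577*l^4 - 110.635388*l^3 - 323.443305*l^2 - 312.66135*l - 100.544625)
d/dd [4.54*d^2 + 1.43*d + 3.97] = 9.08*d + 1.43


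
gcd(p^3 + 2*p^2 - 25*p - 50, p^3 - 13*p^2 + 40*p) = p - 5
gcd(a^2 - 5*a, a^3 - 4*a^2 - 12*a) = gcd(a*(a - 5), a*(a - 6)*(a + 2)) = a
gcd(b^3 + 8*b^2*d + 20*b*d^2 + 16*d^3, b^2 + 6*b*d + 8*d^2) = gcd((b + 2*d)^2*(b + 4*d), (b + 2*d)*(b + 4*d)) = b^2 + 6*b*d + 8*d^2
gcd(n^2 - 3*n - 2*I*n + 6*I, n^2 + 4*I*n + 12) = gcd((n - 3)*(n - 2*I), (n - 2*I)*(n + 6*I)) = n - 2*I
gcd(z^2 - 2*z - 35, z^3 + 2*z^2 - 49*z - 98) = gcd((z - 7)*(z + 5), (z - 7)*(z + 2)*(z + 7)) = z - 7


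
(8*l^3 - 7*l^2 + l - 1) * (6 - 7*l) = -56*l^4 + 97*l^3 - 49*l^2 + 13*l - 6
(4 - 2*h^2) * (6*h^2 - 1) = -12*h^4 + 26*h^2 - 4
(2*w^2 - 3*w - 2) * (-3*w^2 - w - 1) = -6*w^4 + 7*w^3 + 7*w^2 + 5*w + 2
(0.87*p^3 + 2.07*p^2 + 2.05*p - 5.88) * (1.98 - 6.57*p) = -5.7159*p^4 - 11.8773*p^3 - 9.3699*p^2 + 42.6906*p - 11.6424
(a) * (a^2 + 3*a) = a^3 + 3*a^2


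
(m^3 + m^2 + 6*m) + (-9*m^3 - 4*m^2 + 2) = -8*m^3 - 3*m^2 + 6*m + 2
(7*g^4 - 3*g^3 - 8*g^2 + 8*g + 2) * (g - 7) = 7*g^5 - 52*g^4 + 13*g^3 + 64*g^2 - 54*g - 14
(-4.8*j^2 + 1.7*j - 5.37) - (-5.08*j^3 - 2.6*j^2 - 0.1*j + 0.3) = 5.08*j^3 - 2.2*j^2 + 1.8*j - 5.67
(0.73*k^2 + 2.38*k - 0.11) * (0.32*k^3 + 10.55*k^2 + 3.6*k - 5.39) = 0.2336*k^5 + 8.4631*k^4 + 27.7018*k^3 + 3.4728*k^2 - 13.2242*k + 0.5929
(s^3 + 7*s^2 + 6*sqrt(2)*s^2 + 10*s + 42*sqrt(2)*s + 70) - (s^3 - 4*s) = 7*s^2 + 6*sqrt(2)*s^2 + 14*s + 42*sqrt(2)*s + 70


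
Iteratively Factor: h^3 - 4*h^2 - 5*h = (h)*(h^2 - 4*h - 5) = h*(h + 1)*(h - 5)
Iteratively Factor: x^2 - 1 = (x + 1)*(x - 1)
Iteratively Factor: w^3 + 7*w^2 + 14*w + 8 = (w + 4)*(w^2 + 3*w + 2) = (w + 2)*(w + 4)*(w + 1)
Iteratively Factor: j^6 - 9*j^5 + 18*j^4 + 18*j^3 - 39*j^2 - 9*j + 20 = (j - 5)*(j^5 - 4*j^4 - 2*j^3 + 8*j^2 + j - 4) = (j - 5)*(j + 1)*(j^4 - 5*j^3 + 3*j^2 + 5*j - 4) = (j - 5)*(j - 1)*(j + 1)*(j^3 - 4*j^2 - j + 4) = (j - 5)*(j - 1)*(j + 1)^2*(j^2 - 5*j + 4) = (j - 5)*(j - 1)^2*(j + 1)^2*(j - 4)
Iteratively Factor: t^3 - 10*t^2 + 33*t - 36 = (t - 4)*(t^2 - 6*t + 9) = (t - 4)*(t - 3)*(t - 3)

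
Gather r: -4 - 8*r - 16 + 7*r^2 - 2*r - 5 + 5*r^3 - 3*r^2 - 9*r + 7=5*r^3 + 4*r^2 - 19*r - 18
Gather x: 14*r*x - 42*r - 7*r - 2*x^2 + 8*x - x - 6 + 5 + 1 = -49*r - 2*x^2 + x*(14*r + 7)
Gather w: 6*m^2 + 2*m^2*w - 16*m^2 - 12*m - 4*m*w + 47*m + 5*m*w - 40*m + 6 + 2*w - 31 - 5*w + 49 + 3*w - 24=-10*m^2 - 5*m + w*(2*m^2 + m)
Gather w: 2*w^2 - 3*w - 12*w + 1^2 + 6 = 2*w^2 - 15*w + 7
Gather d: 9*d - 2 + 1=9*d - 1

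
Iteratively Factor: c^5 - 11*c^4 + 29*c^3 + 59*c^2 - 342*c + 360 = (c - 4)*(c^4 - 7*c^3 + c^2 + 63*c - 90) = (c - 4)*(c - 2)*(c^3 - 5*c^2 - 9*c + 45) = (c - 5)*(c - 4)*(c - 2)*(c^2 - 9) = (c - 5)*(c - 4)*(c - 2)*(c + 3)*(c - 3)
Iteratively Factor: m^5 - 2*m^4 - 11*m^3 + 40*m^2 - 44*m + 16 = (m - 2)*(m^4 - 11*m^2 + 18*m - 8) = (m - 2)^2*(m^3 + 2*m^2 - 7*m + 4) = (m - 2)^2*(m - 1)*(m^2 + 3*m - 4) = (m - 2)^2*(m - 1)^2*(m + 4)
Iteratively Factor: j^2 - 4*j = (j - 4)*(j)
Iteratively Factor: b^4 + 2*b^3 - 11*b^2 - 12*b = (b + 1)*(b^3 + b^2 - 12*b) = b*(b + 1)*(b^2 + b - 12) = b*(b - 3)*(b + 1)*(b + 4)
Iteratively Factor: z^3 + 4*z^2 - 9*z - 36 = (z - 3)*(z^2 + 7*z + 12) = (z - 3)*(z + 3)*(z + 4)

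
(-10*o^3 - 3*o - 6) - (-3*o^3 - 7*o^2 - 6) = -7*o^3 + 7*o^2 - 3*o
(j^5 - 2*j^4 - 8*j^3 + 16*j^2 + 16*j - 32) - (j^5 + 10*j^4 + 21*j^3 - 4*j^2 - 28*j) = -12*j^4 - 29*j^3 + 20*j^2 + 44*j - 32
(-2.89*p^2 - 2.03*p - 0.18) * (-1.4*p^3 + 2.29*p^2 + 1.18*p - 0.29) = 4.046*p^5 - 3.7761*p^4 - 7.8069*p^3 - 1.9695*p^2 + 0.3763*p + 0.0522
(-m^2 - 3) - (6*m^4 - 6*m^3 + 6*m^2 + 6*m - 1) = -6*m^4 + 6*m^3 - 7*m^2 - 6*m - 2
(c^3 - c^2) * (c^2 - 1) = c^5 - c^4 - c^3 + c^2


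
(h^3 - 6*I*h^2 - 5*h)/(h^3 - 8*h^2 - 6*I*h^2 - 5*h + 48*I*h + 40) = h/(h - 8)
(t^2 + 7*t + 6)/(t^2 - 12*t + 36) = (t^2 + 7*t + 6)/(t^2 - 12*t + 36)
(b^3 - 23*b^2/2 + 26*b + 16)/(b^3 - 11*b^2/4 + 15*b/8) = 4*(2*b^3 - 23*b^2 + 52*b + 32)/(b*(8*b^2 - 22*b + 15))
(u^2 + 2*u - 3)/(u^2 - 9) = (u - 1)/(u - 3)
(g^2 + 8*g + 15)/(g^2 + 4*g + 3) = (g + 5)/(g + 1)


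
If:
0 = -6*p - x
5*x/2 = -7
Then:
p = 7/15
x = -14/5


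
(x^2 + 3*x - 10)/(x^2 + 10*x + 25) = (x - 2)/(x + 5)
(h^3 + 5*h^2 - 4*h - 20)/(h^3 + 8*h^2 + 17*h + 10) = (h - 2)/(h + 1)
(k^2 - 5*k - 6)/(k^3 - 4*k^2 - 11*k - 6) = 1/(k + 1)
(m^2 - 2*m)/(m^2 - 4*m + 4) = m/(m - 2)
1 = 1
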